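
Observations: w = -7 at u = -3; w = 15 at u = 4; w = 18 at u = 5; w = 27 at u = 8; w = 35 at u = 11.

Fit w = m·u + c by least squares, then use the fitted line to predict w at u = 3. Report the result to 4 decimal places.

Sums needed: Σu·u = 235, Σu = 25, Σ1 = 5.
And Σu·w = 772, Σw = 88.
Determinant 235·5 − 25² = 550.
m = (772·5 − 25·88)/550 = 166/55; c = (235·88 − 25·772)/550 = 138/55.
At u = 3: ŵ = (166/55)·(3) + (138/55)·(1) = 636/55.

ŵ = 11.5636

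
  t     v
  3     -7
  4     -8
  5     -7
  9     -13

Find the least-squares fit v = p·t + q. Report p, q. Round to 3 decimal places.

The normal system XᵀX·[p, q]ᵀ = Xᵀv is [[131, 21]; [21, 4]]·[p, q]ᵀ = [-205, -35]ᵀ.
Eliminating q: 4·(row 1) − 21·(row 2) gives 83·p = 4·(-205) − 21·(-35) = -85, so p = -85/83.
Then q = ((-35) − 21·(-85/83))/4 = -280/83.

p = -1.024, q = -3.373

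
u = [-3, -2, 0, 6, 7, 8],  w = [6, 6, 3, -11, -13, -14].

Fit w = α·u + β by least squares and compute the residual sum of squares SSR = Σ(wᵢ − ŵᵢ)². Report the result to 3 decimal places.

XᵀX·[α, β]ᵀ = Xᵀw reads: 162·α + 16·β = -299;  16·α + 6·β = -23.
det = 162·6 − 16² = 716.
α = ((-299)·6 − 16·(-23))/716 = -713/358; β = (162·(-23) − 16·(-299))/716 = 529/358.
Residuals: -260/179, 193/358, 545/358, -189/358, -96/179, 163/358; SSR = 983/179.

SSR = 5.492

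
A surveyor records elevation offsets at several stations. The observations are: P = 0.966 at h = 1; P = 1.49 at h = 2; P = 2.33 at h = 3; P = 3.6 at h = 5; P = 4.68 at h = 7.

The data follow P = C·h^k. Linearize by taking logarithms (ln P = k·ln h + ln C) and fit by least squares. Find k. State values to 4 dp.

Linearized form: ln P = k·ln h + ln C. From the 5 transformed points,
Over the data: Σln h = 5.3471, Σ(ln h)² = 8.0643, Σln P = 4.0343, Σln h·ln P = 6.2704.
Normal system: [[8.0643, 5.3471]; [5.3471, 5]]·[k, ln C]ᵀ = [6.2704, 4.0343]ᵀ.
Slope k = (n·Σln h·ln P − Σln h·Σln P)/(n·Σ(ln h)² − (Σln h)²) = (5·6.2704 − 5.3471·4.0343)/11.7297 = 0.83380; ln C = (Σln P − k·Σln h)/n = -0.08482.

k = 0.8338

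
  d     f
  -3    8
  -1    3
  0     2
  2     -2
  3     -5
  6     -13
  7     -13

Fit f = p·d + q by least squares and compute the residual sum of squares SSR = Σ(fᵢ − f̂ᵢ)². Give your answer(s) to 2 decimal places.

SSR = 4.04

Entries of XᵀX: Σd·d = 108, Σd = 14, Σ1 = 7.
Right-hand side: Σd·f = -215, Σf = -20.
Normal equations: [[108, 14]; [14, 7]]·[p, q]ᵀ = [-215, -20]ᵀ.
Eliminating q: 7·(row 1) − 14·(row 2) gives 560·p = 7·(-215) − 14·(-20) = -1225, so p = -35/16.
Then q = ((-20) − 14·(-35/16))/7 = 85/56.
Residuals: -9/112, -79/112, 27/56, 6/7, 5/112, -39/28, 89/112; SSR = 453/112.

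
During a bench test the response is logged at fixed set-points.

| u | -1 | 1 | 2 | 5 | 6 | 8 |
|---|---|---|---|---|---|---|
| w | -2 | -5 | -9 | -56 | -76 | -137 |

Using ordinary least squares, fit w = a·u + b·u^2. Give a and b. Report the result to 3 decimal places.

Setting ∂/∂a … = 0 gives: 131·a + 861·b = -1853;  861·a + 6035·b = -12947.
(Σu·u = 131, Σu·u^2 = 861, Σu^2·u^2 = 6035, Σu·w = -1853, Σu^2·w = -12947.)
Determinant 131·6035 − 861² = 49264.
a = ((-1853)·6035 − 861·(-12947))/49264 = -2218/3079; b = (131·(-12947) − 861·(-1853))/49264 = -6289/3079.

a = -0.720, b = -2.043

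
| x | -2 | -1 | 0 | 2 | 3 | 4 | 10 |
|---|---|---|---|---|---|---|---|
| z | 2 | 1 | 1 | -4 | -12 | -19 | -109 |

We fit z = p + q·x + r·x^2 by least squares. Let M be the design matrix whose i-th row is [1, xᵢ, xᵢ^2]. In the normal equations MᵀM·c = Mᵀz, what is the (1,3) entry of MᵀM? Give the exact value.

Row 1 ↔ basis 1, column 3 ↔ basis x^2, so (MᵀM)_{1,3} = Σᵢ x^2 = (1)·(4) + (1)·(1) + (1)·(0) + (1)·(4) + (1)·(9) + (1)·(16) + (1)·(100) = 134.

134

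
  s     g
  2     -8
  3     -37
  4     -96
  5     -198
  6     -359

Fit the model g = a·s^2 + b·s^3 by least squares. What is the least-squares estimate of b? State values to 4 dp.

From the data, Σs^2·s^2 = 2274, Σs^2·s^3 = 12200, Σs^3·s^3 = 67170.
And Σs^2·g = -19775, Σs^3·g = -109501.
MᵀM·[a, b]ᵀ = Mᵀg becomes [[2274, 12200]; [12200, 67170]]·[a, b]ᵀ = [-19775, -109501]ᵀ.
Eliminating b: 67170·(row 1) − 12200·(row 2) gives 3904580·a = 67170·(-19775) − 12200·(-109501) = 7625450, so a = 762545/390458.
Then b = ((-109501) − 12200·(762545/390458))/67170 = -3875137/1952290.

b = -1.9849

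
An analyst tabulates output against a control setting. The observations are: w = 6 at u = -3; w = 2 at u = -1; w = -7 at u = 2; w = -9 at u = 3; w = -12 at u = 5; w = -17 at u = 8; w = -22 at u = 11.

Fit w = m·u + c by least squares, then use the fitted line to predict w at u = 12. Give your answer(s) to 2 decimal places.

Compute the Gram sums: Σu·u = 233, Σu = 25, Σ1 = 7.
Right-hand side: Σu·w = -499, Σw = -59.
det = 233·7 − 25² = 1006.
m = ((-499)·7 − 25·(-59))/1006 = -1009/503; c = (233·(-59) − 25·(-499))/1006 = -636/503.
At u = 12: ŵ = (-1009/503)·(12) + (-636/503)·(1) = -12744/503.

ŵ = -25.34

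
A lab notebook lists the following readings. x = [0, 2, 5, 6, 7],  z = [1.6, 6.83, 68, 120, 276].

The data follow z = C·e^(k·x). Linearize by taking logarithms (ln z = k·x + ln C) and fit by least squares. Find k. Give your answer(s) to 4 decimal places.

k = 0.7333

Linearized form: ln z = k·x + ln C. From the 5 transformed points,
AᵀA = [[114.0000, 20.0000]; [20.0000, 5]], rhs = [93.0079, 17.0187]ᵀ  (here Σx = 20.0000, Σ(x)² = 114.0000, Σln z = 17.0187, Σx·ln z = 93.0079).
Slope k = (n·Σx·ln z − Σx·Σln z)/(n·Σ(x)² − (Σx)²) = (5·93.0079 − 20.0000·17.0187)/170.0000 = 0.73332; ln C = (Σln z − k·Σx)/n = 0.47045.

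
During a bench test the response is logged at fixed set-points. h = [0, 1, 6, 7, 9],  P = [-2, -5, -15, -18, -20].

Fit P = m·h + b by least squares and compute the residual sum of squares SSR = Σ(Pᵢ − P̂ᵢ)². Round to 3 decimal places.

SSR = 2.690

Forming XᵀX = [[167, 23]; [23, 5]] and XᵀP = [-401, -60]ᵀ gives XᵀX·[m, b]ᵀ = XᵀP.
Eliminating b: 5·(row 1) − 23·(row 2) gives 306·m = 5·(-401) − 23·(-60) = -625, so m = -625/306.
Then b = ((-60) − 23·(-625/306))/5 = -797/306.
Residuals: 185/306, -6/17, -43/306, -56/51, 151/153; SSR = 823/306.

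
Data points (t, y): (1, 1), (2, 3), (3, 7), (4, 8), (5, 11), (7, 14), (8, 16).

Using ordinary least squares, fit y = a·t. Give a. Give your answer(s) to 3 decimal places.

Setting ∂/∂a … = 0 gives: 168·a = 341.
a = 341/168 = 2.02976.

a = 2.030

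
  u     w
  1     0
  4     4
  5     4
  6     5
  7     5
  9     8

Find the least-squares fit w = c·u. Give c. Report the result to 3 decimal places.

c = 0.832

XᵀX·[c]ᵀ = Xᵀw reads: 208·c = 173.
c = 173/208 = 0.831731.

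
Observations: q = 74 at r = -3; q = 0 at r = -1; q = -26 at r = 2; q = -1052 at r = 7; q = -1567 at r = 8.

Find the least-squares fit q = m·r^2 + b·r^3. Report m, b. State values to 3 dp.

m = -0.654, b = -2.977

Entries of AᵀA: Σr^2·r^2 = 6595, Σr^2·r^3 = 49363, Σr^3·r^3 = 380587.
Right-hand side: Σr^2·q = -151274, Σr^3·q = -1165346.
Normal equations: [[6595, 49363]; [49363, 380587]]·[m, b]ᵀ = [-151274, -1165346]ᵀ.
det = 6595·380587 − 49363² = 73265496.
m = ((-151274)·380587 − 49363·(-1165346))/73265496 = -1997635/3052729; b = (6595·(-1165346) − 49363·(-151274))/73265496 = -9088267/3052729.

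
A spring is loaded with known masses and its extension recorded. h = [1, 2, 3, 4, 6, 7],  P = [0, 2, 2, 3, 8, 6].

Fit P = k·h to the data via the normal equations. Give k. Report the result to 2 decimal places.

From the data, Σh·h = 115.
Right-hand side: Σh·P = 112.
So MᵀM·[k]ᵀ = MᵀP: [[115]]·[k]ᵀ = [112]ᵀ.
Hence k = 112 / 115 ≈ 0.973913.

k = 0.97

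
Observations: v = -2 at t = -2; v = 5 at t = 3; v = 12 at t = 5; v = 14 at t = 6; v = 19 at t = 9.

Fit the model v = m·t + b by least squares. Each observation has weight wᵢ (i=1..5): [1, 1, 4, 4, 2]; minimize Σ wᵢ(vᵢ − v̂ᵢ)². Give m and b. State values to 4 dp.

m = 1.9915, b = 1.6280

Forming XᵀWX = [[419, 63]; [63, 12]] and XᵀWv = [937, 145]ᵀ gives XᵀWX·[m, b]ᵀ = XᵀWv.
Eliminating b: 12·(row 1) − 63·(row 2) gives 1059·m = 12·937 − 63·145 = 2109, so m = 703/353.
Then b = (145 − 63·(703/353))/12 = 1724/1059.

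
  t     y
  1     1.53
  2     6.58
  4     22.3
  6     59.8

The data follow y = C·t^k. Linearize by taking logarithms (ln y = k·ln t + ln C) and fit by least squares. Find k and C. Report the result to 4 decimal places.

k = 2.0047, C = 1.5466

With ln yᵢ as the transformed response and ln tᵢ as the regressor:
Σln t = 3.8712, Σ(ln t)² = 5.6127, Σln y = 9.5049, Σln t·ln y = 12.9399.
Equations: 5.6127·k + 3.8712·ln C = 12.9399;  3.8712·k + 4·ln C = 9.5049.
Solving (det = 7.4645): k = 2.00472, ln C = 0.43606, so C = exp(0.43606) = 1.54659.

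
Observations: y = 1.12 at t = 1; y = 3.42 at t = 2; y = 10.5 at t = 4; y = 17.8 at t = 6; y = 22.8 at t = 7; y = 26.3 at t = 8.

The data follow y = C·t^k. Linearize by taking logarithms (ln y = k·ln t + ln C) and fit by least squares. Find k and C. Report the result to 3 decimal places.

k = 1.527, C = 1.165

Taking logs, ln y = k·ln t + ln C, so regress ln y on ln t.
Σln t = 7.8966, Σ(ln t)² = 13.7233, Σln y = 12.9699, Σln t·ln y = 22.1541.
Equations: 13.7233·k + 7.8966·ln C = 22.1541;  7.8966·k + 6·ln C = 12.9699.
Δ = 13.7233·6 − (7.8966)² = 19.9843; k = (22.1541·6 − 7.8966·12.9699)/19.9843 = 1.52657, ln C = (13.7233·12.9699 − 7.8966·22.1541)/19.9843 = 0.15254, so C = exp(0.15254) = 1.16479.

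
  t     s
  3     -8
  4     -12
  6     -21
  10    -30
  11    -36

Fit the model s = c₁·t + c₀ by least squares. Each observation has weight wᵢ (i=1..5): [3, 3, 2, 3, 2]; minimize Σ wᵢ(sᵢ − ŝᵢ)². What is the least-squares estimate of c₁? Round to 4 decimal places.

Setting ∂/∂c₁ … = 0 gives: 689·c₁ + 85·c₀ = -2160;  85·c₁ + 13·c₀ = -264.
(Σwᵢ·t·t = 689, Σwᵢ·t = 85, Σwᵢ·1 = 13, Σwᵢ·t·s = -2160, Σwᵢ·s = -264.)
Determinant 689·13 − 85² = 1732.
c₁ = ((-2160)·13 − 85·(-264))/1732 = -1410/433; c₀ = (689·(-264) − 85·(-2160))/1732 = 426/433.

c₁ = -3.2564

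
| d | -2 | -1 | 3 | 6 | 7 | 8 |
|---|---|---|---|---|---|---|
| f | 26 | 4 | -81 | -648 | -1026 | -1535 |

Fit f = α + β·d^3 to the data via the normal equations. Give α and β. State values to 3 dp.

α = 0.966, β = -2.999

The normal equations are: 6·α + 1089·β = -3260;  1089·α + 427243·β = -1280205.
(Σ1 = 6, Σd^3 = 1089, Σd^3·d^3 = 427243, Σf = -3260, Σd^3·f = -1280205.)
Determinant 6·427243 − 1089² = 1377537.
α = ((-3260)·427243 − 1089·(-1280205))/1377537 = 1331065/1377537; β = (6·(-1280205) − 1089·(-3260))/1377537 = -1377030/459179.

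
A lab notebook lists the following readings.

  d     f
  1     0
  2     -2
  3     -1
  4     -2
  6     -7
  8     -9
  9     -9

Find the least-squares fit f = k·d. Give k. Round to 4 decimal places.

Compute the Gram sums: Σd·d = 211.
And Σd·f = -210.
XᵀX·[k]ᵀ = Xᵀf becomes [[211]]·[k]ᵀ = [-210]ᵀ.
k = (-210)/211 = -0.995261.

k = -0.9953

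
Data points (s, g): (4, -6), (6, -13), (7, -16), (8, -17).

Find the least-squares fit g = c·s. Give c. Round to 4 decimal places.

Entries of XᵀX: Σs·s = 165.
And Σs·g = -350.
So XᵀX·[c]ᵀ = Xᵀg: [[165]]·[c]ᵀ = [-350]ᵀ.
c = (-350)/165 = -2.12121.

c = -2.1212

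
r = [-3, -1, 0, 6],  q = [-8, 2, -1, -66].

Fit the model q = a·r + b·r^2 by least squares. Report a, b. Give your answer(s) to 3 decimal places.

Normal-equation sums: Σr·r = 46, Σr·r^2 = 188, Σr^2·r^2 = 1378.
And Σr·q = -374, Σr^2·q = -2446.
AᵀA·[a, b]ᵀ = Aᵀq becomes [[46, 188]; [188, 1378]]·[a, b]ᵀ = [-374, -2446]ᵀ.
Eliminating b: 1378·(row 1) − 188·(row 2) gives 28044·a = 1378·(-374) − 188·(-2446) = -55524, so a = -4627/2337.
Then b = ((-2446) − 188·(-4627/2337))/1378 = -3517/2337.

a = -1.980, b = -1.505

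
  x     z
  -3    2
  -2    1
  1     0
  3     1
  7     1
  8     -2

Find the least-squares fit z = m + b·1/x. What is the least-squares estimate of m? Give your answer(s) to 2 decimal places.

m = 0.62

From the data, Σ1 = 6, Σ1/x = 43/56, Σ1/x·1/x = 42569/28224.
And Σz = 3, Σ1/x·z = -79/84.
So AᵀA·[m, b]ᵀ = Aᵀz: [[6, 43/56]; [43/56, 42569/28224]]·[m, b]ᵀ = [3, -79/84]ᵀ.
Determinant 6·(42569/28224) − (43/56)² = 79591/9408.
m = (3·(42569/28224) − (43/56)·(-79/84))/(79591/9408) = 49363/79591; b = (6·(-79/84) − (43/56)·3)/(79591/9408) = -74760/79591.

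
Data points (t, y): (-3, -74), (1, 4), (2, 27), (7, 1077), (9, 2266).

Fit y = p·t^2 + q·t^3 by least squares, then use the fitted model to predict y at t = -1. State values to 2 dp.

ŷ = -2.12

Forming XᵀX = [[9060, 75646]; [75646, 649884]] and Xᵀy = [235765, 2023543]ᵀ gives XᵀX·[p, q]ᵀ = Xᵀy.
Eliminating q: 649884·(row 1) − 75646·(row 2) gives 165631724·p = 649884·235765 − 75646·2023543 = 146967482, so p = 73483741/82815862.
Then q = (2023543 − 75646·(73483741/82815862))/649884 = 249310195/82815862.
At t = -1: ŷ = (73483741/82815862)·(1) + (249310195/82815862)·(-1) = -87913227/41407931.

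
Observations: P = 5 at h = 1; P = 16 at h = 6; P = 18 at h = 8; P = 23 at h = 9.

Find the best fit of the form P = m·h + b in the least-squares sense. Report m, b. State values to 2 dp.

The normal system AᵀA·[m, b]ᵀ = AᵀP is [[182, 24]; [24, 4]]·[m, b]ᵀ = [452, 62]ᵀ.
Determinant 182·4 − 24² = 152.
m = (452·4 − 24·62)/152 = 40/19; b = (182·62 − 24·452)/152 = 109/38.

m = 2.11, b = 2.87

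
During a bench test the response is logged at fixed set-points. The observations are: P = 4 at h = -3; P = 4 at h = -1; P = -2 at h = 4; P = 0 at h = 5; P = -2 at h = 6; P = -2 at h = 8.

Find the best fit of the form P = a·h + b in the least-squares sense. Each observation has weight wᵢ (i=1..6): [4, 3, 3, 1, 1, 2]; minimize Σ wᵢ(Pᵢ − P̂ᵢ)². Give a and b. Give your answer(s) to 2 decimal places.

a = -0.66, b = 2.28

With design matrix X, XᵀWX = [[276, 24]; [24, 14]] and XᵀWP = [-128, 16]ᵀ.
Eliminating b: 14·(row 1) − 24·(row 2) gives 3288·a = 14·(-128) − 24·16 = -2176, so a = -272/411.
Then b = (16 − 24·(-272/411))/14 = 312/137.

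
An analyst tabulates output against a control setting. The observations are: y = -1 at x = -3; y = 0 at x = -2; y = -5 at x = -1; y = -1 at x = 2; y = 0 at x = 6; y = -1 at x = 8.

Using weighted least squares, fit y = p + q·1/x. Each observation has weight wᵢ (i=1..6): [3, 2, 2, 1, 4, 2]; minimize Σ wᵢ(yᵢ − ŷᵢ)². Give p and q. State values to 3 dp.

Normal-equation sums: Σwᵢ·1 = 14, Σwᵢ·1/x = -31/12, Σwᵢ·1/x·1/x = 929/288.
And Σwᵢ·y = -16, Σwᵢ·1/x·y = 41/4.
Normal equations: [[14, -31/12]; [-31/12, 929/288]]·[p, q]ᵀ = [-16, 41/4]ᵀ.
Determinant 14·(929/288) − (-31/12)² = 2771/72.
p = ((-16)·(929/288) − (-31/12)·(41/4))/(2771/72) = -3619/5542; q = (14·(41/4) − (-31/12)·(-16))/(2771/72) = 7356/2771.

p = -0.653, q = 2.655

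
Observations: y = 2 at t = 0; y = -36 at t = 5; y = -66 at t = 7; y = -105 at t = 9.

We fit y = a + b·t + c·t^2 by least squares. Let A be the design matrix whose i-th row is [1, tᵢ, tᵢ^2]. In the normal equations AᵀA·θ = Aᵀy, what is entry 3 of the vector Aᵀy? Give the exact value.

-12639

Entry 3 ↔ basis t^2, so (Aᵀy)_{3} = Σᵢ (t^2)·yᵢ = (0)·(2) + (25)·(-36) + (49)·(-66) + (81)·(-105) = -12639.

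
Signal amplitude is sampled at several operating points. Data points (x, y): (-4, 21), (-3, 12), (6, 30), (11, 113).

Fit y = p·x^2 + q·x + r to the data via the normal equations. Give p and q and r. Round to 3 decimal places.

p = 1.047, q = -1.179, r = -0.695

From the data, Σx^2·x^2 = 16274, Σx^2·x = 1456, Σx^2 = 182, Σx·x = 182, Σx = 10, Σ1 = 4.
For Aᵀy: Σx^2·y = 15197, Σx·y = 1303, Σy = 176.
So AᵀA·[p, q, r]ᵀ = Aᵀy: [[16274, 1456, 182]; [1456, 182, 10]; [182, 10, 4]]·[p, q, r]ᵀ = [15197, 1303, 176]ᵀ.
Inverting the 3×3 Gram matrix, [p, q, r]ᵀ = [8827/8430, -9941/8430, -976/1405]ᵀ.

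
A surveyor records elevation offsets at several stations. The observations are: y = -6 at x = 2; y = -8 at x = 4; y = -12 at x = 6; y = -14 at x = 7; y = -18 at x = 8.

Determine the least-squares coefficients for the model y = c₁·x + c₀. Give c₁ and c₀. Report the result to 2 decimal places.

c₁ = -1.93, c₀ = -1.17

MᵀM·[c₁, c₀]ᵀ = Mᵀy reads: 169·c₁ + 27·c₀ = -358;  27·c₁ + 5·c₀ = -58.
(Σx·x = 169, Σx = 27, Σ1 = 5, Σx·y = -358, Σy = -58.)
Determinant 169·5 − 27² = 116.
c₁ = ((-358)·5 − 27·(-58))/116 = -56/29; c₀ = (169·(-58) − 27·(-358))/116 = -34/29.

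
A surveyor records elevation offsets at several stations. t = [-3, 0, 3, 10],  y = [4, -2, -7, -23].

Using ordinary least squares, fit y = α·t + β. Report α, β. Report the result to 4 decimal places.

α = -2.0753, β = -1.8118

Setting ∂/∂α … = 0 gives: 118·α + 10·β = -263;  10·α + 4·β = -28.
Determinant 118·4 − 10² = 372.
α = ((-263)·4 − 10·(-28))/372 = -193/93; β = (118·(-28) − 10·(-263))/372 = -337/186.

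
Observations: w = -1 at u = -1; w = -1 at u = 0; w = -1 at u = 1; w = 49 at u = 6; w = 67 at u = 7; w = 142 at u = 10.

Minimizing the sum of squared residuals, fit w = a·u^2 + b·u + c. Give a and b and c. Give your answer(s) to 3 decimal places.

Entries of MᵀM: Σu^2·u^2 = 13699, Σu^2·u = 1559, Σu^2 = 187, Σu·u = 187, Σu = 23, Σ1 = 6.
For Mᵀw: Σu^2·w = 19245, Σu·w = 2183, Σw = 255.
Normal equations: [[13699, 1559, 187]; [1559, 187, 23]; [187, 23, 6]]·[a, b, c]ᵀ = [19245, 2183, 255]ᵀ.
Row-reducing yields a = 304013/205968, b = -78265/205968, c = -17559/8582.

a = 1.476, b = -0.380, c = -2.046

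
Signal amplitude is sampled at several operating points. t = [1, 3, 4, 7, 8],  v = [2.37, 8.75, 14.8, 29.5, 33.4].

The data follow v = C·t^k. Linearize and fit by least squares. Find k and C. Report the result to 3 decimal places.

Taking logs, ln v = k·ln t + ln C, so regress ln v on ln t.
Sums: Σln t = 6.5103, Σ(ln t)² = 11.2394, Σln v = 12.6195, Σln t·ln v = 20.0001.
Normal system: [[11.2394, 6.5103]; [6.5103, 5]]·[k, ln C]ᵀ = [20.0001, 12.6195]ᵀ.
Solving (det = 13.8136): k = 1.29177, ln C = 0.84195, so C = exp(0.84195) = 2.32089.

k = 1.292, C = 2.321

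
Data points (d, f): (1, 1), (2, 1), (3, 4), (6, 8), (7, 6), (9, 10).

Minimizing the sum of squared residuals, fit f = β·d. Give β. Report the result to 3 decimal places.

β = 1.083

Compute the Gram sums: Σd·d = 180.
Moment sums: Σd·f = 195.
Normal equations: [[180]]·[β]ᵀ = [195]ᵀ.
β = 195/180 = 1.08333.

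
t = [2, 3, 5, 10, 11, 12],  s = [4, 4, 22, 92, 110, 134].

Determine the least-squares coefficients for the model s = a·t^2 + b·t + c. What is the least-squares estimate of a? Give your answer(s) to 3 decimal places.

a = 0.996

Forming XᵀX = [[46099, 4219, 403]; [4219, 403, 43]; [403, 43, 6]] and Xᵀs = [42408, 3868, 366]ᵀ gives XᵀX·[a, b, c]ᵀ = Xᵀs.
Inverting the 3×3 Gram matrix, [a, b, c]ᵀ = [10055/10092, -8615/10092, 166/841]ᵀ.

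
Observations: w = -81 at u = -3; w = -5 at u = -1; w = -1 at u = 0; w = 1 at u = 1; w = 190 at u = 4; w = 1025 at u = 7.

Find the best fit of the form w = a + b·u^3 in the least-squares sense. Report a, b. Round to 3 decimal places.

a = -1.316, b = 2.992

Sums needed: Σ1 = 6, Σu^3 = 380, Σu^3·u^3 = 122476.
And Σw = 1129, Σu^3·w = 365928.
Normal equations: [[6, 380]; [380, 122476]]·[a, b]ᵀ = [1129, 365928]ᵀ.
det = 6·122476 − 380² = 590456.
a = (1129·122476 − 380·365928)/590456 = -194309/147614; b = (6·365928 − 380·1129)/590456 = 441637/147614.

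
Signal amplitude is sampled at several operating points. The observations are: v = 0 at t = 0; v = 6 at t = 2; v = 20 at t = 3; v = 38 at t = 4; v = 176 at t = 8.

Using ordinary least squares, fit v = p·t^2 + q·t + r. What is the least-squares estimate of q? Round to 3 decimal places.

Normal-equation sums: Σt^2·t^2 = 4449, Σt^2·t = 611, Σt^2 = 93, Σt·t = 93, Σt = 17, Σ1 = 5.
Moment sums: Σt^2·v = 12076, Σt·v = 1632, Σv = 240.
Normal equations: [[4449, 611, 93]; [611, 93, 17]; [93, 17, 5]]·[p, q, r]ᵀ = [12076, 1632, 240]ᵀ.
Row-reducing yields p = 3112/1001, q = -2858/1001, r = -118/1001.

q = -2.855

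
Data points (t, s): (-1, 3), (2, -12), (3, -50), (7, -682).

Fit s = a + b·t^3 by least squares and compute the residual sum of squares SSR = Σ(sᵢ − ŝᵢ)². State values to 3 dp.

Entries of MᵀM: Σ1 = 4, Σt^3 = 377, Σt^3·t^3 = 118443.
For Mᵀs: Σs = -741, Σt^3·s = -235375.
Normal equations: [[4, 377]; [377, 118443]]·[a, b]ᵀ = [-741, -235375]ᵀ.
Determinant 4·118443 − 377² = 331643.
a = ((-741)·118443 − 377·(-235375))/331643 = 74624/25511; b = (4·(-235375) − 377·(-741))/331643 = -662143/331643.
Residuals: -637326/331643, 347316/331643, 325599/331643, -35589/331643; SSR = 1911978/331643.

SSR = 5.765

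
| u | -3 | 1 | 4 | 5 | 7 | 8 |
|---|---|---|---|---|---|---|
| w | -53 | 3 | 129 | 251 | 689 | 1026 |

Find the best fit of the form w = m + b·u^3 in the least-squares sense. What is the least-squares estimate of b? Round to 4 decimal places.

b = 2.0030

From the data, Σ1 = 6, Σu^3 = 1018, Σu^3·u^3 = 400244.
For Mᵀw: Σw = 2045, Σu^3·w = 802704.
Eliminating b: 400244·(row 1) − 1018·(row 2) gives 1365140·m = 400244·2045 − 1018·802704 = 1346308, so m = 336577/341285.
Then b = (802704 − 1018·(336577/341285))/400244 = 1367207/682570.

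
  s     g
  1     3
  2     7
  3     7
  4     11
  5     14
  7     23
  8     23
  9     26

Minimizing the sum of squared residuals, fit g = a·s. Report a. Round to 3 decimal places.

a = 2.936

With design matrix M, MᵀM = [[249]] and Mᵀg = [731]ᵀ.
Hence a = 731 / 249 ≈ 2.93574.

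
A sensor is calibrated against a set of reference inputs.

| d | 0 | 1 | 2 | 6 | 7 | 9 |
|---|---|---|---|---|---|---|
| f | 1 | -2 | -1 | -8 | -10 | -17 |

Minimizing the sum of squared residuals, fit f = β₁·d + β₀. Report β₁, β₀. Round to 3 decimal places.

Normal-equation sums: Σd·d = 171, Σd = 25, Σ1 = 6.
And Σd·f = -275, Σf = -37.
AᵀA·[β₁, β₀]ᵀ = Aᵀf becomes [[171, 25]; [25, 6]]·[β₁, β₀]ᵀ = [-275, -37]ᵀ.
Determinant 171·6 − 25² = 401.
β₁ = ((-275)·6 − 25·(-37))/401 = -725/401; β₀ = (171·(-37) − 25·(-275))/401 = 548/401.

β₁ = -1.808, β₀ = 1.367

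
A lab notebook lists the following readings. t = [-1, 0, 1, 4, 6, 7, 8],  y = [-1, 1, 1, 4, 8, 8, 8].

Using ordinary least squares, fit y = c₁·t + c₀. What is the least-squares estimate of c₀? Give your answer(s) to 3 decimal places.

The normal equations are: 167·c₁ + 25·c₀ = 186;  25·c₁ + 7·c₀ = 29.
(Σt·t = 167, Σt = 25, Σ1 = 7, Σt·y = 186, Σy = 29.)
Determinant 167·7 − 25² = 544.
c₁ = (186·7 − 25·29)/544 = 577/544; c₀ = (167·29 − 25·186)/544 = 193/544.

c₀ = 0.355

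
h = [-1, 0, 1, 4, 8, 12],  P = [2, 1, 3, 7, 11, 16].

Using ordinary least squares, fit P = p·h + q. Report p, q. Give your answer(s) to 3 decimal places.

Normal-equation sums: Σh·h = 226, Σh = 24, Σ1 = 6.
Moment sums: Σh·P = 309, ΣP = 40.
MᵀM·[p, q]ᵀ = MᵀP becomes [[226, 24]; [24, 6]]·[p, q]ᵀ = [309, 40]ᵀ.
det = 226·6 − 24² = 780.
p = (309·6 − 24·40)/780 = 149/130; q = (226·40 − 24·309)/780 = 406/195.

p = 1.146, q = 2.082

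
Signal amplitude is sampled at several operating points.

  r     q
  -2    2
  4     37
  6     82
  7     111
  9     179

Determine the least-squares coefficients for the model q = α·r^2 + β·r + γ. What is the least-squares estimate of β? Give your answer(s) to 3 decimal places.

Compute the Gram sums: Σr^2·r^2 = 10530, Σr^2·r = 1344, Σr^2 = 186, Σr·r = 186, Σr = 24, Σ1 = 5.
Moment sums: Σr^2·q = 23490, Σr·q = 3024, Σq = 411.
Normal equations: [[10530, 1344, 186]; [1344, 186, 24]; [186, 24, 5]]·[α, β, γ]ᵀ = [23490, 3024, 411]ᵀ.
Inverting the 3×3 Gram matrix, [α, β, γ]ᵀ = [14766/7231, 13260/7231, -18555/7231]ᵀ.

β = 1.834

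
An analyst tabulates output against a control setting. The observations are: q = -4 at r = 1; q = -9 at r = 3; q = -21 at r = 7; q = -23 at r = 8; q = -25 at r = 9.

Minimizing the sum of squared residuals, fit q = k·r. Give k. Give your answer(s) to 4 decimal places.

k = -2.8775

The normal system AᵀA·[k]ᵀ = Aᵀq is [[204]]·[k]ᵀ = [-587]ᵀ.
Hence k = -587 / 204 ≈ -2.87745.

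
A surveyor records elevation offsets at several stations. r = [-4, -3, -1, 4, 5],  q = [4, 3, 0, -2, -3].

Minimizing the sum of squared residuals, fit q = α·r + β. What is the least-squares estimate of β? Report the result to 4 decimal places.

β = 0.5449

The normal equations are: 67·α + 1·β = -48;  1·α + 5·β = 2.
det = 67·5 − 1² = 334.
α = ((-48)·5 − 1·2)/334 = -121/167; β = (67·2 − 1·(-48))/334 = 91/167.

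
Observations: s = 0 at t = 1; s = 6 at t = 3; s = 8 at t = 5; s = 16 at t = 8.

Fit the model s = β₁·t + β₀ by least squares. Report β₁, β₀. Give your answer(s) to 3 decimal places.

β₁ = 2.187, β₀ = -1.794

Entries of AᵀA: Σt·t = 99, Σt = 17, Σ1 = 4.
And Σt·s = 186, Σs = 30.
Normal equations: [[99, 17]; [17, 4]]·[β₁, β₀]ᵀ = [186, 30]ᵀ.
det = 99·4 − 17² = 107.
β₁ = (186·4 − 17·30)/107 = 234/107; β₀ = (99·30 − 17·186)/107 = -192/107.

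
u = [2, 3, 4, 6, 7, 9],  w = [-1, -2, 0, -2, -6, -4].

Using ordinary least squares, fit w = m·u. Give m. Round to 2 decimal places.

From the data, Σu·u = 195.
Moment sums: Σu·w = -98.
m = (-98)/195 = -0.502564.

m = -0.50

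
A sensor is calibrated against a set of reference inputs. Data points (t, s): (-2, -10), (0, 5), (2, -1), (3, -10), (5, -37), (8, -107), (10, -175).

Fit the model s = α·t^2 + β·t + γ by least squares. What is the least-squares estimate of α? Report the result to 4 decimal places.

Normal-equation sums: Σt^2·t^2 = 14834, Σt^2·t = 1664, Σt^2 = 206, Σt·t = 206, Σt = 26, Σ1 = 7.
Moment sums: Σt^2·s = -25407, Σt·s = -2803, Σs = -335.
Solving the 3×3 system (Gaussian elimination) gives α = -1051333/531762, β = 96479/48342, γ = 258127/88627.

α = -1.9771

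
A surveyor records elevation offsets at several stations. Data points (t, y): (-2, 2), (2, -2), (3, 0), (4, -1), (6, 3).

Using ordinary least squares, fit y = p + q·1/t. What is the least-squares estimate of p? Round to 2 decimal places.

The normal equations are: 5·p + (3/4)·q = 2;  (3/4)·p + (101/144)·q = -7/4.
(Σ1 = 5, Σ1/t = 3/4, Σ1/t·1/t = 101/144, Σy = 2, Σ1/t·y = -7/4.)
Eliminating q: (101/144)·(row 1) − (3/4)·(row 2) gives (53/18)·p = (101/144)·2 − (3/4)·(-7/4) = 391/144, so p = 391/424.
Then q = ((-7/4) − (3/4)·(391/424))/(101/144) = -369/106.

p = 0.92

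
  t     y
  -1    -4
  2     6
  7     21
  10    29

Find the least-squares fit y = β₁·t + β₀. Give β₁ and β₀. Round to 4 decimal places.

The normal system AᵀA·[β₁, β₀]ᵀ = Aᵀy is [[154, 18]; [18, 4]]·[β₁, β₀]ᵀ = [453, 52]ᵀ.
Δ = 154·4 − 18² = 292.
β₁ = (453·4 − 18·52)/292 = 3; β₀ = (154·52 − 18·453)/292 = -1/2.

β₁ = 3.0000, β₀ = -0.5000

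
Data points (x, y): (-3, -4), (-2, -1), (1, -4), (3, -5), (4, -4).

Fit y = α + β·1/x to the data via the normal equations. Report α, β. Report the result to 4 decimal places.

α = -3.3750, β = -1.5000

Compute the Gram sums: Σ1 = 5, Σ1/x = 3/4, Σ1/x·1/x = 221/144.
Right-hand side: Σy = -18, Σ1/x·y = -29/6.
MᵀM·[α, β]ᵀ = Mᵀy becomes [[5, 3/4]; [3/4, 221/144]]·[α, β]ᵀ = [-18, -29/6]ᵀ.
Δ = 5·(221/144) − (3/4)² = 64/9.
α = ((-18)·(221/144) − (3/4)·(-29/6))/(64/9) = -27/8; β = (5·(-29/6) − (3/4)·(-18))/(64/9) = -3/2.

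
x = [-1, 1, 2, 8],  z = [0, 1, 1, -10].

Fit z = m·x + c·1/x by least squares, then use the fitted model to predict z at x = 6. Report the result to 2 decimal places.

Normal-equation sums: Σx·x = 70, Σx·1/x = 4, Σ1/x·1/x = 145/64.
And Σx·z = -77, Σ1/x·z = 1/4.
So MᵀM·[m, c]ᵀ = Mᵀz: [[70, 4]; [4, 145/64]]·[m, c]ᵀ = [-77, 1/4]ᵀ.
Determinant 70·(145/64) − 4² = 4563/32.
m = ((-77)·(145/64) − 4·(1/4))/(4563/32) = -3743/3042; c = (70·(1/4) − 4·(-77))/(4563/32) = 3472/1521.
At x = 6: ẑ = (-3743/3042)·(6) + (3472/1521)·(1/6) = -31951/4563.

ẑ = -7.00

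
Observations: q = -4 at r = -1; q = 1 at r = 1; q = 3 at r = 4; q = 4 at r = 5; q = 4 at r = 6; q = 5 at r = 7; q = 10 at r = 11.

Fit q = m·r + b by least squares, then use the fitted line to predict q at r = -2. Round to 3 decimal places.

Entries of AᵀA: Σr·r = 249, Σr = 33, Σ1 = 7.
Moment sums: Σr·q = 206, Σq = 23.
AᵀA·[m, b]ᵀ = Aᵀq becomes [[249, 33]; [33, 7]]·[m, b]ᵀ = [206, 23]ᵀ.
Eliminating b: 7·(row 1) − 33·(row 2) gives 654·m = 7·206 − 33·23 = 683, so m = 683/654.
Then b = (23 − 33·(683/654))/7 = -357/218.
At r = -2: q̂ = (683/654)·(-2) + (-357/218)·(1) = -2437/654.

q̂ = -3.726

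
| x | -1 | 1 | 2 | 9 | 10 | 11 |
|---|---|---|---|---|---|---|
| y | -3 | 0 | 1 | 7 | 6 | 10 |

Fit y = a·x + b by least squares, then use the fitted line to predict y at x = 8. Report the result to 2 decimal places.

ŷ = 5.95

Compute the Gram sums: Σx·x = 308, Σx = 32, Σ1 = 6.
For Aᵀy: Σx·y = 238, Σy = 21.
AᵀA·[a, b]ᵀ = Aᵀy becomes [[308, 32]; [32, 6]]·[a, b]ᵀ = [238, 21]ᵀ.
det = 308·6 − 32² = 824.
a = (238·6 − 32·21)/824 = 189/206; b = (308·21 − 32·238)/824 = -287/206.
At x = 8: ŷ = (189/206)·(8) + (-287/206)·(1) = 1225/206.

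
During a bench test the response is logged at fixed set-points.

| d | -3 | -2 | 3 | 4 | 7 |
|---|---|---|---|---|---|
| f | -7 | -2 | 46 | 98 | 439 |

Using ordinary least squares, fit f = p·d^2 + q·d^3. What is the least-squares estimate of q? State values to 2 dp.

q = 0.98

MᵀM·[p, q]ᵀ = Mᵀf reads: 2835·p + 17799·q = 23422;  17799·p + 123267·q = 158296.
Eliminating q: 123267·(row 1) − 17799·(row 2) gives 32657544·p = 123267·23422 − 17799·158296 = 69649170, so p = 682835/320172.
Then q = (158296 − 17799·(682835/320172))/123267 = 5313497/5442924.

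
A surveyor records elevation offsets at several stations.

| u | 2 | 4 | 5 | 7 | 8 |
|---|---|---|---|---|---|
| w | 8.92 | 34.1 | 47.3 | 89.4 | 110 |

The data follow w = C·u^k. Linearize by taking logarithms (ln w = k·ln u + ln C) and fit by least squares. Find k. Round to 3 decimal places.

k = 1.813

Taking logs, ln w = k·ln u + ln C, so regress ln w on ln u.
Σln u = 7.7142, Σ(ln u)² = 13.1032, Σln w = 18.7677, Σln u·ln w = 31.1339.
Equations: 13.1032·k + 7.7142·ln C = 31.1339;  7.7142·k + 5·ln C = 18.7677.
Solving (det = 6.0066): k = 1.81314, ln C = 0.95615.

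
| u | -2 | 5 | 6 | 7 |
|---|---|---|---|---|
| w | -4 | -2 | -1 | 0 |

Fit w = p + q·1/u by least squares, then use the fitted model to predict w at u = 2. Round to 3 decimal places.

Entries of XᵀX: Σ1 = 4, Σ1/u = 1/105, Σ1/u·1/u = 7457/22050.
For Xᵀw: Σw = -7, Σ1/u·w = 43/30.
Normal equations: [[4, 1/105]; [1/105, 7457/22050]]·[p, q]ᵀ = [-7, 43/30]ᵀ.
Determinant 4·(7457/22050) − (1/105)² = 1657/1225.
p = ((-7)·(7457/22050) − (1/105)·(43/30))/(1657/1225) = -8750/4971; q = (4·(43/30) − (1/105)·(-7))/(1657/1225) = 7105/1657.
At u = 2: ŵ = (-8750/4971)·(1) + (7105/1657)·(1/2) = 3815/9942.

ŵ = 0.384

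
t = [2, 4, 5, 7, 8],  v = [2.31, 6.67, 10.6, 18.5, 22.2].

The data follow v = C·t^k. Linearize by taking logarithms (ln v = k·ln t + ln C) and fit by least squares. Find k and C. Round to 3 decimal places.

Taking logs, ln v = k·ln t + ln C, so regress ln v on ln t.
AᵀA = [[13.1032, 7.7142]; [7.7142, 5]], rhs = [19.1348, 11.1136]ᵀ  (here Σln t = 7.7142, Σ(ln t)² = 13.1032, Σln v = 11.1136, Σln t·ln v = 19.1348).
Slope k = (n·Σln t·ln v − Σln t·Σln v)/(n·Σ(ln t)² − (Σln t)²) = (5·19.1348 − 7.7142·11.1136)/6.0066 = 1.65506; ln C = (Σln v − k·Σln t)/n = -0.33079, so C = exp(-0.33079) = 0.71835.

k = 1.655, C = 0.718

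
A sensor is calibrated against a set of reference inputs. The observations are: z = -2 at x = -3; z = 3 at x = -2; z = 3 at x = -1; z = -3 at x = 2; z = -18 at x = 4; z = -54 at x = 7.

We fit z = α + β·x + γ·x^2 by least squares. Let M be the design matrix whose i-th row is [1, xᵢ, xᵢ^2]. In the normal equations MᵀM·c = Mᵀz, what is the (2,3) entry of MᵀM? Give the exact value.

379

Row 2 ↔ basis x, column 3 ↔ basis x^2, so (MᵀM)_{2,3} = Σᵢ (x)·(x^2) = (-3)·(9) + (-2)·(4) + (-1)·(1) + (2)·(4) + (4)·(16) + (7)·(49) = 379.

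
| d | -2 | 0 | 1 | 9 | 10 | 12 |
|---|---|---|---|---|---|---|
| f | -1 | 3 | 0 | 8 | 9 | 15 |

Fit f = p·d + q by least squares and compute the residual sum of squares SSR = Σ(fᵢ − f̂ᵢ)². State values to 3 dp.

SSR = 19.133

Forming MᵀM = [[330, 30]; [30, 6]] and Mᵀf = [344, 34]ᵀ gives MᵀM·[p, q]ᵀ = Mᵀf.
Determinant 330·6 − 30² = 1080.
p = (344·6 − 30·34)/1080 = 29/30; q = (330·34 − 30·344)/1080 = 5/6.
Residuals: 1/10, 13/6, -9/5, -23/15, -3/2, 77/30; SSR = 287/15.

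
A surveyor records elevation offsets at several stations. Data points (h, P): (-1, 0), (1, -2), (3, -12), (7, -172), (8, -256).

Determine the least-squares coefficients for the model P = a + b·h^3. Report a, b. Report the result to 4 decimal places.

Forming XᵀX = [[5, 882]; [882, 380524]] and XᵀP = [-442, -190394]ᵀ gives XᵀX·[a, b]ᵀ = XᵀP.
det = 5·380524 − 882² = 1124696.
a = ((-442)·380524 − 882·(-190394))/1124696 = -66025/281174; b = (5·(-190394) − 882·(-442))/1124696 = -281063/562348.

a = -0.2348, b = -0.4998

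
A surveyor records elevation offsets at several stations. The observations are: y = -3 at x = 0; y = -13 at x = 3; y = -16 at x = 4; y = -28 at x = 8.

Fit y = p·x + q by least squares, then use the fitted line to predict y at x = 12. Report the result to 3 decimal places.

Setting ∂/∂p … = 0 gives: 89·p + 15·q = -327;  15·p + 4·q = -60.
Eliminating q: 4·(row 1) − 15·(row 2) gives 131·p = 4·(-327) − 15·(-60) = -408, so p = -408/131.
Then q = ((-60) − 15·(-408/131))/4 = -435/131.
At x = 12: ŷ = (-408/131)·(12) + (-435/131)·(1) = -5331/131.

ŷ = -40.695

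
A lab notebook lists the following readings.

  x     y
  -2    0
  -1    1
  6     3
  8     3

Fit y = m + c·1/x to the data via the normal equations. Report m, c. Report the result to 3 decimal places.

The normal equations are: 4·m + (-29/24)·c = 7;  (-29/24)·m + (745/576)·c = -1/8.
Determinant 4·(745/576) − (-29/24)² = 713/192.
m = (7·(745/576) − (-29/24)·(-1/8))/(713/192) = 5128/2139; c = (4·(-1/8) − (-29/24)·7)/(713/192) = 1528/713.

m = 2.397, c = 2.143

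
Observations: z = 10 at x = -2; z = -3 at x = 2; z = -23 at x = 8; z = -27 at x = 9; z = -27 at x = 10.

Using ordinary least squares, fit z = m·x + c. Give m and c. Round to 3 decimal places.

The normal equations are: 253·m + 27·c = -723;  27·m + 5·c = -70.
det = 253·5 − 27² = 536.
m = ((-723)·5 − 27·(-70))/536 = -1725/536; c = (253·(-70) − 27·(-723))/536 = 1811/536.

m = -3.218, c = 3.379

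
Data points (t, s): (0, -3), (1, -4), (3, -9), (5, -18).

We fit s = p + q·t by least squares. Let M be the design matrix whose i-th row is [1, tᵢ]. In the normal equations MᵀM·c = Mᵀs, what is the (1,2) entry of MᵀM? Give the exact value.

Row 1 ↔ basis 1, column 2 ↔ basis t, so (MᵀM)_{1,2} = Σᵢ t = (1)·(0) + (1)·(1) + (1)·(3) + (1)·(5) = 9.

9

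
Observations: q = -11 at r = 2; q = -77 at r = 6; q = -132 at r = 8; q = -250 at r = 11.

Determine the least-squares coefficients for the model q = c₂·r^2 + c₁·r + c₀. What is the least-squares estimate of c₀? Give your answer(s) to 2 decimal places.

The normal system AᵀA·[c₂, c₁, c₀]ᵀ = Aᵀq is [[20049, 2067, 225]; [2067, 225, 27]; [225, 27, 4]]·[c₂, c₁, c₀]ᵀ = [-41514, -4290, -470]ᵀ.
Row-reducing yields c₂ = -3539/1718, c₁ = 477/1718, c₀ = -3008/859.

c₀ = -3.50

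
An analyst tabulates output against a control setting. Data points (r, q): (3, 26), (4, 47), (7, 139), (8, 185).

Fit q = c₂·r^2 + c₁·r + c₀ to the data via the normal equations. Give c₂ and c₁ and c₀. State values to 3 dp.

c₂ = 3.125, c₁ = -2.875, c₀ = 7.250

Normal-equation sums: Σr^2·r^2 = 6834, Σr^2·r = 946, Σr^2 = 138, Σr·r = 138, Σr = 22, Σ1 = 4.
Moment sums: Σr^2·q = 19637, Σr·q = 2719, Σq = 397.
XᵀX·[c₂, c₁, c₀]ᵀ = Xᵀq becomes [[6834, 946, 138]; [946, 138, 22]; [138, 22, 4]]·[c₂, c₁, c₀]ᵀ = [19637, 2719, 397]ᵀ.
Inverting the 3×3 Gram matrix, [c₂, c₁, c₀]ᵀ = [25/8, -23/8, 29/4]ᵀ.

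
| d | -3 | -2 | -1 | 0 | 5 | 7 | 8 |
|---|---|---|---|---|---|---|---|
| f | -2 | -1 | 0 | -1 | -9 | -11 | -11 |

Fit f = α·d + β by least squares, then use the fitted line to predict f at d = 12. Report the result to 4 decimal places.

Sums needed: Σd·d = 152, Σd = 14, Σ1 = 7.
Right-hand side: Σd·f = -202, Σf = -35.
MᵀM·[α, β]ᵀ = Mᵀf becomes [[152, 14]; [14, 7]]·[α, β]ᵀ = [-202, -35]ᵀ.
Δ = 152·7 − 14² = 868.
α = ((-202)·7 − 14·(-35))/868 = -33/31; β = (152·(-35) − 14·(-202))/868 = -89/31.
At d = 12: f̂ = (-33/31)·(12) + (-89/31)·(1) = -485/31.

f̂ = -15.6452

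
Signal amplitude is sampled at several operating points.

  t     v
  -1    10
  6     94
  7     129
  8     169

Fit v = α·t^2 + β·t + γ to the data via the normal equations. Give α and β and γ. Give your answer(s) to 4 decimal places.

α = 2.8298, β = -2.1304, γ = 5.0364

With design matrix A, AᵀA = [[7794, 1070, 150]; [1070, 150, 20]; [150, 20, 4]] and Aᵀv = [20531, 2809, 402]ᵀ.
Solving the 3×3 system (Gaussian elimination) gives α = 1712/605, β = -12889/6050, γ = 277/55.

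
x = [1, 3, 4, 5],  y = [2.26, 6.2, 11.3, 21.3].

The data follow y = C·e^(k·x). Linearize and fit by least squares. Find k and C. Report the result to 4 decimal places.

k = 0.5578, C = 1.2436

Taking logs, ln y = k·x + ln C, so regress ln y on x.
AᵀA = [[51.0000, 13.0000]; [13.0000, 4]], rhs = [31.2818, 8.1234]ᵀ  (here Σx = 13.0000, Σ(x)² = 51.0000, Σln y = 8.1234, Σx·ln y = 31.2818).
Solving (det = 35.0000): k = 0.55779, ln C = 0.21805, so C = exp(0.21805) = 1.24365.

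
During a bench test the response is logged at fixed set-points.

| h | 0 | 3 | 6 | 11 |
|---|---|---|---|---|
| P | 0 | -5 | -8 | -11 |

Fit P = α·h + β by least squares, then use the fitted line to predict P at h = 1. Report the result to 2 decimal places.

MᵀM·[α, β]ᵀ = MᵀP reads: 166·α + 20·β = -184;  20·α + 4·β = -24.
Determinant 166·4 − 20² = 264.
α = ((-184)·4 − 20·(-24))/264 = -32/33; β = (166·(-24) − 20·(-184))/264 = -38/33.
At h = 1: P̂ = (-32/33)·(1) + (-38/33)·(1) = -70/33.

P̂ = -2.12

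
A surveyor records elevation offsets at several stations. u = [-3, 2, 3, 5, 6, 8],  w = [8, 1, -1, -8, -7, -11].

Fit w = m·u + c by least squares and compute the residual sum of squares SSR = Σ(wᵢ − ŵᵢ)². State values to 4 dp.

The normal equations are: 147·m + 21·c = -195;  21·m + 6·c = -18.
(Σu·u = 147, Σu = 21, Σ1 = 6, Σu·w = -195, Σw = -18.)
Eliminating c: 6·(row 1) − 21·(row 2) gives 441·m = 6·(-195) − 21·(-18) = -792, so m = -88/49.
Then c = ((-18) − 21·(-88/49))/6 = 23/7.
Residuals: -33/49, 64/49, 54/49, -113/49, 24/49, 4/49; SSR = 438/49.

SSR = 8.9388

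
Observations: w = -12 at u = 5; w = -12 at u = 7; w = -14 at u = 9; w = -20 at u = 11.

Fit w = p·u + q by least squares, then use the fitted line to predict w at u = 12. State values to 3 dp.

ŵ = -19.700

AᵀA·[p, q]ᵀ = Aᵀw reads: 276·p + 32·q = -490;  32·p + 4·q = -58.
Δ = 276·4 − 32² = 80.
p = ((-490)·4 − 32·(-58))/80 = -13/10; q = (276·(-58) − 32·(-490))/80 = -41/10.
At u = 12: ŵ = (-13/10)·(12) + (-41/10)·(1) = -197/10.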